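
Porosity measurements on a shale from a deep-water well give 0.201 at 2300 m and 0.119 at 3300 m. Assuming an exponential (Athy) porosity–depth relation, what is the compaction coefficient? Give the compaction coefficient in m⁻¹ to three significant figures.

Working in km (1 km = 1000 m; β in km⁻¹ = β in m⁻¹ × 1000):
Athy: phi(d) = phi₀ e^(−βd) ⇒ phi₁/phi₂ = e^{β(d₂−d₁)} ⇒ β = ln(phi₁/phi₂)/(d₂−d₁)
β = ln(0.201/0.119) / (3.3 − 2.3) = ln(1.689) / 1 = 0.5242 / 1 = 0.5242 km⁻¹

0.000524 m⁻¹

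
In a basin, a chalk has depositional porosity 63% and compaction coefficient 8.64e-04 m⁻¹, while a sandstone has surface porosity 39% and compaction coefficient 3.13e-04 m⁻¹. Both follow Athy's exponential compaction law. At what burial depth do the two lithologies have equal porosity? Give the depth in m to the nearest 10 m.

870 m

Working in km (1 km = 1000 m; k in km⁻¹ = k in m⁻¹ × 1000):
Set phi₀ₐ e^(−kₐd) = phi₀ᵦ e^(−kᵦd) ⇒ ln(phi₀ₐ/phi₀ᵦ) = (kₐ − kᵦ)·d
d = ln(0.63/0.39) / (0.864 − 0.313) = 0.4796 / 0.551 = 0.870 km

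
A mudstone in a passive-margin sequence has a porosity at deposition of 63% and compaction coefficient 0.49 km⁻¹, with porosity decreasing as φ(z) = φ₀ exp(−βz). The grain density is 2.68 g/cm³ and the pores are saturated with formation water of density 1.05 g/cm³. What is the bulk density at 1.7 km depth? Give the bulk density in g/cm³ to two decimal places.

Porosity at depth: φ = 0.63·exp(−0.49×1.7) = 0.63×0.4347 = 0.2739
Bulk density: ρ_b = (1−φ)ρ_g + φ·ρ_f = 0.7261×2.68 + 0.2739×1.05
       = 1.946 + 0.288 = 2.234 g/cm³

2.23 g/cm³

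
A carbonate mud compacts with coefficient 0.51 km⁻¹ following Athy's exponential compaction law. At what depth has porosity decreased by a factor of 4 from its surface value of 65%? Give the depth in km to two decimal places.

n/n₀ = 1/4 ⇒ exp(−c·d) = 1/4 ⇒ d = ln(4) / c
d = 1.3863 / 0.51 = 2.718 km

2.72 km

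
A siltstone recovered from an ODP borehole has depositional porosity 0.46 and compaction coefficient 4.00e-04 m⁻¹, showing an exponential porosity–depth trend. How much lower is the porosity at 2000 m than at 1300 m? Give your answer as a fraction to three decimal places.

0.067

Working in km (1 km = 1000 m; c in km⁻¹ = c in m⁻¹ × 1000):
n(1.3) = 0.46·e^(−0.4×1.3) = 0.2735
n(2) = 0.46·e^(−0.4×2) = 0.2067
Δn = 0.2735 − 0.2067 = 0.0668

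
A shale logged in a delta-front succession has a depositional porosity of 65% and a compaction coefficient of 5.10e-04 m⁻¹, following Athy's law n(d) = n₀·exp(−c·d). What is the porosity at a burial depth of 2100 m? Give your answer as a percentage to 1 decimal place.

Working in km (1 km = 1000 m; c in km⁻¹ = c in m⁻¹ × 1000):
n = n₀·exp(−c·d) = 0.65 × exp(−0.51 × 2.1) = 0.65 × exp(−1.071)
  = 0.65 × 0.3427 = 0.2227

22.3%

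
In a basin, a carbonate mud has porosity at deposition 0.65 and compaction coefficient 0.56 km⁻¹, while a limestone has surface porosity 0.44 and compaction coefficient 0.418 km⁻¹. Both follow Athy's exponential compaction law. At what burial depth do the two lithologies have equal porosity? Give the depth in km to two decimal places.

Set phi₀ₐ e^(−βₐd) = phi₀ᵦ e^(−βᵦd) ⇒ ln(phi₀ₐ/phi₀ᵦ) = (βₐ − βᵦ)·d
d = ln(0.65/0.44) / (0.56 − 0.418) = 0.3902 / 0.142 = 2.748 km

2.75 km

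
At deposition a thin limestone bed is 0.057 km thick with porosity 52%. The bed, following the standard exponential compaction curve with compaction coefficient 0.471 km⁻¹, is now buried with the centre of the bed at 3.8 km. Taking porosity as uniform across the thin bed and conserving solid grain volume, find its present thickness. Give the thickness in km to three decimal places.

Porosity at 3.8 km: phi = 0.52·exp(−0.471×3.8) = 0.0868
Solid-volume conservation: h(1−phi) = h₀(1−phi₀) ⇒ h = h₀·(1−phi₀)/(1−phi)
h = 0.057 × (1 − 0.52)/(1 − 0.0868) = 0.057 × 0.5256 = 0.0300 km

0.030 km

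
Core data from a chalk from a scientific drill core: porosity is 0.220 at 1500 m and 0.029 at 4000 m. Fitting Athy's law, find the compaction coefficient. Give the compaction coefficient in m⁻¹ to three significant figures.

Working in km (1 km = 1000 m; c in km⁻¹ = c in m⁻¹ × 1000):
Athy: phi(d) = phi₀ e^(−cd) ⇒ phi₁/phi₂ = e^{c(d₂−d₁)} ⇒ c = ln(phi₁/phi₂)/(d₂−d₁)
c = ln(0.22/0.029) / (4 − 1.5) = ln(7.586) / 2.5 = 2.0263 / 2.5 = 0.8105 km⁻¹

0.000811 m⁻¹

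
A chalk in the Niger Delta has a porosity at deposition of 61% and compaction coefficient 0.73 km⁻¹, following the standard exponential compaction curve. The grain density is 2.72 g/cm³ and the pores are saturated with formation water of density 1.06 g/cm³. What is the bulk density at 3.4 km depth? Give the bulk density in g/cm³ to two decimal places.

2.64 g/cm³

Porosity at depth: phi = 0.61·exp(−0.73×3.4) = 0.61×0.0836 = 0.0510
Bulk density: ρ_b = (1−phi)ρ_g + phi·ρ_f = 0.9490×2.72 + 0.0510×1.06
       = 2.581 + 0.054 = 2.635 g/cm³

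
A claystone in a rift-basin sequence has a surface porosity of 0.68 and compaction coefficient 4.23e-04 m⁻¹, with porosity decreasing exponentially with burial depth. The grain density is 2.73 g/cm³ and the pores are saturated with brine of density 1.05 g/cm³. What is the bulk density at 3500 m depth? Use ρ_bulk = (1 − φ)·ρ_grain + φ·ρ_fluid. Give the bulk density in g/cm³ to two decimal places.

Working in km (1 km = 1000 m; c in km⁻¹ = c in m⁻¹ × 1000):
Porosity at depth: n = 0.68·exp(−0.423×3.5) = 0.68×0.2275 = 0.1547
Bulk density: ρ_b = (1−n)ρ_g + n·ρ_f = 0.8453×2.73 + 0.1547×1.05
       = 2.308 + 0.162 = 2.470 g/cm³

2.47 g/cm³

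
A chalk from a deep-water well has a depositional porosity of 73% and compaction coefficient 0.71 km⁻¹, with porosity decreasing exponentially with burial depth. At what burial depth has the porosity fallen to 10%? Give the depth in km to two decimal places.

Invert Athy's law: z = ln(φ₀/φ) / k
z = ln(0.73/0.1) / 0.71 = ln(7.3) / 0.71 = 1.9879 / 0.71 = 2.800 km

2.80 km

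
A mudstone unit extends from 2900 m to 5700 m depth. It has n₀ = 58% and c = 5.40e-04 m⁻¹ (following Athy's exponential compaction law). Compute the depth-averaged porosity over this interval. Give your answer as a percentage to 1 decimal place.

Working in km (1 km = 1000 m; c in km⁻¹ = c in m⁻¹ × 1000):
⟨n⟩ = (1/(d₂−d₁)) ∫ n₀ e^(−cd) dd = n₀·(e^(−c·d₁) − e^(−c·d₂)) / (c·(d₂−d₁))
e^(−0.54×2.9) = 0.2089; e^(−0.54×5.7) = 0.0461
⟨n⟩ = 0.58 × (0.2089 − 0.0461) / (0.54 × 2.8) = 0.58 × 0.1077 = 0.0625

6.2%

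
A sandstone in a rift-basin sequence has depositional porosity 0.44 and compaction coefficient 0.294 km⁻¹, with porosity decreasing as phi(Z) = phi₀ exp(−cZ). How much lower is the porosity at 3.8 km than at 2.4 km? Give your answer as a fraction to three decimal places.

0.073

phi(2.4) = 0.44·e^(−0.294×2.4) = 0.2173
phi(3.8) = 0.44·e^(−0.294×3.8) = 0.1440
Δphi = 0.2173 − 0.1440 = 0.0733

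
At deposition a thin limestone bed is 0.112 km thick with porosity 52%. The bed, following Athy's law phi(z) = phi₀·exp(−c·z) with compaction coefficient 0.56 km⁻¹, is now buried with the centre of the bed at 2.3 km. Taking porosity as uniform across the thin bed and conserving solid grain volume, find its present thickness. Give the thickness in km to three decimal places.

0.063 km

Porosity at 2.3 km: phi = 0.52·exp(−0.56×2.3) = 0.1434
Solid-volume conservation: h(1−phi) = h₀(1−phi₀) ⇒ h = h₀·(1−phi₀)/(1−phi)
h = 0.112 × (1 − 0.52)/(1 − 0.1434) = 0.112 × 0.5604 = 0.0628 km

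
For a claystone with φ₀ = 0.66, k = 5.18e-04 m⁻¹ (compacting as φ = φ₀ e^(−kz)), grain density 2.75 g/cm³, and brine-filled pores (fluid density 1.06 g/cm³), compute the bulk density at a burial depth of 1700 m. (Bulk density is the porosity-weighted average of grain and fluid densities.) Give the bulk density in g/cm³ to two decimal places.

Working in km (1 km = 1000 m; k in km⁻¹ = k in m⁻¹ × 1000):
Porosity at depth: φ = 0.66·exp(−0.518×1.7) = 0.66×0.4145 = 0.2736
Bulk density: ρ_b = (1−φ)ρ_g + φ·ρ_f = 0.7264×2.75 + 0.2736×1.06
       = 1.998 + 0.290 = 2.288 g/cm³

2.29 g/cm³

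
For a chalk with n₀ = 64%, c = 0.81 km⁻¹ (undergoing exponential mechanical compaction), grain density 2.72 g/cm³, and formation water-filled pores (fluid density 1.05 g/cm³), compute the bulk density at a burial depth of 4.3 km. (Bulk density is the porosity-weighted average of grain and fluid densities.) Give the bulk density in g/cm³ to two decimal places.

2.69 g/cm³

Porosity at depth: n = 0.64·exp(−0.81×4.3) = 0.64×0.0307 = 0.0197
Bulk density: ρ_b = (1−n)ρ_g + n·ρ_f = 0.9803×2.72 + 0.0197×1.05
       = 2.667 + 0.021 = 2.687 g/cm³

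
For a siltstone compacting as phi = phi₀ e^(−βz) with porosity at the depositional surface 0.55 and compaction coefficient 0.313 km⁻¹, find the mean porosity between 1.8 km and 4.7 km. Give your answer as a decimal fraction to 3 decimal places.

⟨phi⟩ = (1/(z₂−z₁)) ∫ phi₀ e^(−βz) dz = phi₀·(e^(−β·z₁) − e^(−β·z₂)) / (β·(z₂−z₁))
e^(−0.313×1.8) = 0.5693; e^(−0.313×4.7) = 0.2297
⟨phi⟩ = 0.55 × (0.5693 − 0.2297) / (0.313 × 2.9) = 0.55 × 0.3741 = 0.2058

0.206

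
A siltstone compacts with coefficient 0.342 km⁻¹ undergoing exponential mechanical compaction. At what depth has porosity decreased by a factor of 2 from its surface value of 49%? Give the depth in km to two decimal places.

n/n₀ = 1/2 ⇒ exp(−k·z) = 1/2 ⇒ z = ln(2) / k
z = 0.6931 / 0.342 = 2.027 km

2.03 km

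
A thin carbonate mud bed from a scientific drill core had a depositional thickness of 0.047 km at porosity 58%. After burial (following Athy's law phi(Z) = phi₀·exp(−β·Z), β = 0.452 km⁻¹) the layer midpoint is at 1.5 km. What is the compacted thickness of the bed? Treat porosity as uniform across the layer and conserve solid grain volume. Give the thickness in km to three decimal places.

Porosity at 1.5 km: phi = 0.58·exp(−0.452×1.5) = 0.2944
Solid-volume conservation: h(1−phi) = h₀(1−phi₀) ⇒ h = h₀·(1−phi₀)/(1−phi)
h = 0.047 × (1 − 0.58)/(1 − 0.2944) = 0.047 × 0.5953 = 0.0280 km

0.028 km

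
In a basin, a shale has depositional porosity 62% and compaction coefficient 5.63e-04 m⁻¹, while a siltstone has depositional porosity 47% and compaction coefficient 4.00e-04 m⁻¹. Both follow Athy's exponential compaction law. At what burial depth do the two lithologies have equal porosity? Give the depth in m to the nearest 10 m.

Working in km (1 km = 1000 m; k in km⁻¹ = k in m⁻¹ × 1000):
Set phi₀ₐ e^(−kₐz) = phi₀ᵦ e^(−kᵦz) ⇒ ln(phi₀ₐ/phi₀ᵦ) = (kₐ − kᵦ)·z
z = ln(0.62/0.47) / (0.563 − 0.4) = 0.2770 / 0.163 = 1.699 km

1700 m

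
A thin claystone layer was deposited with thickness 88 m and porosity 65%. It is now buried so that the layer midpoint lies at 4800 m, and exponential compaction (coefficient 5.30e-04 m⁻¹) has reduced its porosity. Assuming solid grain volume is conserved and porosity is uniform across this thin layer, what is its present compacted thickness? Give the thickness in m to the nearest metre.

32 m

Working in km (1 km = 1000 m; k in km⁻¹ = k in m⁻¹ × 1000):
Porosity at 4.8 km: n = 0.65·exp(−0.53×4.8) = 0.0511
Solid-volume conservation: h(1−n) = h₀(1−n₀) ⇒ h = h₀·(1−n₀)/(1−n)
h = 0.088 × (1 − 0.65)/(1 − 0.0511) = 0.088 × 0.3688 = 0.0325 km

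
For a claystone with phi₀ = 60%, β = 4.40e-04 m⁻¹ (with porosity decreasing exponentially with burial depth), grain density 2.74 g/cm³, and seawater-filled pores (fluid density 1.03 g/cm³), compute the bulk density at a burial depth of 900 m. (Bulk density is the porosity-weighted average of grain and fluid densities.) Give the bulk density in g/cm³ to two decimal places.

Working in km (1 km = 1000 m; β in km⁻¹ = β in m⁻¹ × 1000):
Porosity at depth: phi = 0.6·exp(−0.44×0.9) = 0.6×0.6730 = 0.4038
Bulk density: ρ_b = (1−phi)ρ_g + phi·ρ_f = 0.5962×2.74 + 0.4038×1.03
       = 1.634 + 0.416 = 2.049 g/cm³

2.05 g/cm³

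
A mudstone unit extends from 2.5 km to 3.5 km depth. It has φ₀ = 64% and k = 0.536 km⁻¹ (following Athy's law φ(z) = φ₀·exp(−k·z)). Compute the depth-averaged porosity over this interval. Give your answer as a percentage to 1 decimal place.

⟨φ⟩ = (1/(z₂−z₁)) ∫ φ₀ e^(−kz) dz = φ₀·(e^(−k·z₁) − e^(−k·z₂)) / (k·(z₂−z₁))
e^(−0.536×2.5) = 0.2618; e^(−0.536×3.5) = 0.1532
⟨φ⟩ = 0.64 × (0.2618 − 0.1532) / (0.536 × 1) = 0.64 × 0.2027 = 0.1297

13.0%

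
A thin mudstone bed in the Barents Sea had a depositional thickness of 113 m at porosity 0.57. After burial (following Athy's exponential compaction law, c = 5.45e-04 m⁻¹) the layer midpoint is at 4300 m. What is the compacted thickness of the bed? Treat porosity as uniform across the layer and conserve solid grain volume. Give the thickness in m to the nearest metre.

51 m

Working in km (1 km = 1000 m; c in km⁻¹ = c in m⁻¹ × 1000):
Porosity at 4.3 km: phi = 0.57·exp(−0.545×4.3) = 0.0547
Solid-volume conservation: h(1−phi) = h₀(1−phi₀) ⇒ h = h₀·(1−phi₀)/(1−phi)
h = 0.113 × (1 − 0.57)/(1 − 0.0547) = 0.113 × 0.4549 = 0.0514 km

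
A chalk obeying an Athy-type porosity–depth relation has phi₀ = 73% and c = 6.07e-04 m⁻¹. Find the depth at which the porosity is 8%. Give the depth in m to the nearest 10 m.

3640 m

Working in km (1 km = 1000 m; c in km⁻¹ = c in m⁻¹ × 1000):
Invert Athy's law: d = ln(phi₀/phi) / c
d = ln(0.73/0.08) / 0.607 = ln(9.125) / 0.607 = 2.2110 / 0.607 = 3.643 km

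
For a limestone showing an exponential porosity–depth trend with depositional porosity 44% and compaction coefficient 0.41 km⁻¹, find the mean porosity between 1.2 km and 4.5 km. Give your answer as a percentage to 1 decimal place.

⟨n⟩ = (1/(z₂−z₁)) ∫ n₀ e^(−kz) dz = n₀·(e^(−k·z₁) − e^(−k·z₂)) / (k·(z₂−z₁))
e^(−0.41×1.2) = 0.6114; e^(−0.41×4.5) = 0.1580
⟨n⟩ = 0.44 × (0.6114 − 0.1580) / (0.41 × 3.3) = 0.44 × 0.3351 = 0.1474

14.7%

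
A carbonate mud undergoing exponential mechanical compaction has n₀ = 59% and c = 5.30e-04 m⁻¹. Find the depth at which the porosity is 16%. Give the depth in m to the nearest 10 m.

Working in km (1 km = 1000 m; c in km⁻¹ = c in m⁻¹ × 1000):
Invert Athy's law: z = ln(n₀/n) / c
z = ln(0.59/0.16) / 0.53 = ln(3.687) / 0.53 = 1.3049 / 0.53 = 2.462 km

2460 m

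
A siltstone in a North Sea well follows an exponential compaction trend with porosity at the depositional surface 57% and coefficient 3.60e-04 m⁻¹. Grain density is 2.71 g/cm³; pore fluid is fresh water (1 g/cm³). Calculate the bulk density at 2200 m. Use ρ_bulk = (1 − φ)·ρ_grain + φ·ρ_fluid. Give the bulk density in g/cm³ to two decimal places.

2.27 g/cm³

Working in km (1 km = 1000 m; k in km⁻¹ = k in m⁻¹ × 1000):
Porosity at depth: phi = 0.57·exp(−0.36×2.2) = 0.57×0.4529 = 0.2582
Bulk density: ρ_b = (1−phi)ρ_g + phi·ρ_f = 0.7418×2.71 + 0.2582×1
       = 2.010 + 0.258 = 2.269 g/cm³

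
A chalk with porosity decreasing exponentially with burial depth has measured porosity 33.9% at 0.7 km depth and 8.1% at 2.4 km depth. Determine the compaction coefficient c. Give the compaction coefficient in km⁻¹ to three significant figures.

Athy: phi(z) = phi₀ e^(−cz) ⇒ phi₁/phi₂ = e^{c(z₂−z₁)} ⇒ c = ln(phi₁/phi₂)/(z₂−z₁)
c = ln(0.339/0.081) / (2.4 − 0.7) = ln(4.185) / 1.7 = 1.4316 / 1.7 = 0.8421 km⁻¹

0.842 km⁻¹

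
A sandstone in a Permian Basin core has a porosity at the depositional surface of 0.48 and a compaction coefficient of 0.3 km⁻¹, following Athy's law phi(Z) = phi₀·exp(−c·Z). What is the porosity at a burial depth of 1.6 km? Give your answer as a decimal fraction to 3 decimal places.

phi = phi₀·exp(−c·Z) = 0.48 × exp(−0.3 × 1.6) = 0.48 × exp(−0.48)
  = 0.48 × 0.6188 = 0.2970

0.297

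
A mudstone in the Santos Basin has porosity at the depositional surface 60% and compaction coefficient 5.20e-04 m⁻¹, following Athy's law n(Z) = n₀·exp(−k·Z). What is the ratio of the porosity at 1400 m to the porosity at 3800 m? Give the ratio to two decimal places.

Working in km (1 km = 1000 m; k in km⁻¹ = k in m⁻¹ × 1000):
n(Z₁)/n(Z₂) = e^(−k·Z₁)/e^(−k·Z₂) = e^{k(Z₂−Z₁)}
= exp(0.52 × 2.4) = exp(1.248) = 3.4834

3.48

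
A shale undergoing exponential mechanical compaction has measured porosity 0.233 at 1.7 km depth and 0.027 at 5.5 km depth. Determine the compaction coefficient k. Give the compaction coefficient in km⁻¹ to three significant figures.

Athy: n(d) = n₀ e^(−kd) ⇒ n₁/n₂ = e^{k(d₂−d₁)} ⇒ k = ln(n₁/n₂)/(d₂−d₁)
k = ln(0.233/0.027) / (5.5 − 1.7) = ln(8.63) / 3.8 = 2.1552 / 3.8 = 0.5672 km⁻¹

0.567 km⁻¹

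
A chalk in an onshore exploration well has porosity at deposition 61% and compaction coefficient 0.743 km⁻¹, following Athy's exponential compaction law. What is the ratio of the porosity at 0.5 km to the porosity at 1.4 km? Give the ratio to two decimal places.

phi(Z₁)/phi(Z₂) = e^(−β·Z₁)/e^(−β·Z₂) = e^{β(Z₂−Z₁)}
= exp(0.743 × 0.9) = exp(0.6687) = 1.9517

1.95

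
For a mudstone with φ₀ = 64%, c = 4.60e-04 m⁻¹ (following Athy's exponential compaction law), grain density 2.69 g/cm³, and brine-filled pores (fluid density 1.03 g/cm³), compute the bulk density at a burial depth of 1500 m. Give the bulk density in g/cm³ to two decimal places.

Working in km (1 km = 1000 m; c in km⁻¹ = c in m⁻¹ × 1000):
Porosity at depth: φ = 0.64·exp(−0.46×1.5) = 0.64×0.5016 = 0.3210
Bulk density: ρ_b = (1−φ)ρ_g + φ·ρ_f = 0.6790×2.69 + 0.3210×1.03
       = 1.826 + 0.331 = 2.157 g/cm³

2.16 g/cm³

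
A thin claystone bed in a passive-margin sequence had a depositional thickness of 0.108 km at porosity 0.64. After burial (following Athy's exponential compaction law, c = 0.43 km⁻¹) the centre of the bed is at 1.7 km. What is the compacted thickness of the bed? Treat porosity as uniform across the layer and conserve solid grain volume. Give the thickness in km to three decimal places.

0.056 km

Porosity at 1.7 km: n = 0.64·exp(−0.43×1.7) = 0.3081
Solid-volume conservation: h(1−n) = h₀(1−n₀) ⇒ h = h₀·(1−n₀)/(1−n)
h = 0.108 × (1 − 0.64)/(1 − 0.3081) = 0.108 × 0.5203 = 0.0562 km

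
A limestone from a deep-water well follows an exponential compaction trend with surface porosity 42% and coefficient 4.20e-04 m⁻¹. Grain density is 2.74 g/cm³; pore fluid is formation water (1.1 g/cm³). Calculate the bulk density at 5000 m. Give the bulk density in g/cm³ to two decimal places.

Working in km (1 km = 1000 m; k in km⁻¹ = k in m⁻¹ × 1000):
Porosity at depth: phi = 0.42·exp(−0.42×5) = 0.42×0.1225 = 0.0514
Bulk density: ρ_b = (1−phi)ρ_g + phi·ρ_f = 0.9486×2.74 + 0.0514×1.1
       = 2.599 + 0.057 = 2.656 g/cm³

2.66 g/cm³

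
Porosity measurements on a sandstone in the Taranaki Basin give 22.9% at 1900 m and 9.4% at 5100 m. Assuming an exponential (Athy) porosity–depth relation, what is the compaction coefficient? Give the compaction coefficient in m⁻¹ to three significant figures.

Working in km (1 km = 1000 m; k in km⁻¹ = k in m⁻¹ × 1000):
Athy: n(z) = n₀ e^(−kz) ⇒ n₁/n₂ = e^{k(z₂−z₁)} ⇒ k = ln(n₁/n₂)/(z₂−z₁)
k = ln(0.229/0.094) / (5.1 − 1.9) = ln(2.436) / 3.2 = 0.8904 / 3.2 = 0.2783 km⁻¹

0.000278 m⁻¹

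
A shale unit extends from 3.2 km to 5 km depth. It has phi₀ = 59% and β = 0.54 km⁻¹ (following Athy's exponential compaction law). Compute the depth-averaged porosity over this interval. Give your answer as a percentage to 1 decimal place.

6.7%

⟨phi⟩ = (1/(d₂−d₁)) ∫ phi₀ e^(−βd) dd = phi₀·(e^(−β·d₁) − e^(−β·d₂)) / (β·(d₂−d₁))
e^(−0.54×3.2) = 0.1776; e^(−0.54×5) = 0.0672
⟨phi⟩ = 0.59 × (0.1776 − 0.0672) / (0.54 × 1.8) = 0.59 × 0.1136 = 0.0670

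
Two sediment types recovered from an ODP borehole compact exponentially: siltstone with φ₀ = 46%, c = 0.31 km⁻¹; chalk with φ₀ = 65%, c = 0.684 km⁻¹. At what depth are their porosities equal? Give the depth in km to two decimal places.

0.92 km

Set φ₀ₐ e^(−cₐd) = φ₀ᵦ e^(−cᵦd) ⇒ ln(φ₀ₐ/φ₀ᵦ) = (cₐ − cᵦ)·d
d = ln(0.46/0.65) / (0.31 − 0.684) = -0.3457 / -0.374 = 0.924 km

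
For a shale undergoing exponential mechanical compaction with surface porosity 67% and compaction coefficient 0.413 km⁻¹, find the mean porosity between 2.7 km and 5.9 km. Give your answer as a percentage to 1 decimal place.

⟨phi⟩ = (1/(z₂−z₁)) ∫ phi₀ e^(−cz) dz = phi₀·(e^(−c·z₁) − e^(−c·z₂)) / (c·(z₂−z₁))
e^(−0.413×2.7) = 0.3279; e^(−0.413×5.9) = 0.0874
⟨phi⟩ = 0.67 × (0.3279 − 0.0874) / (0.413 × 3.2) = 0.67 × 0.1819 = 0.1219

12.2%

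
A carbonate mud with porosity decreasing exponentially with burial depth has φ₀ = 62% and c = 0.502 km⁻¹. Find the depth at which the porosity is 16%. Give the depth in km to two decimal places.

Invert Athy's law: z = ln(φ₀/φ) / c
z = ln(0.62/0.16) / 0.502 = ln(3.875) / 0.502 = 1.3545 / 0.502 = 2.698 km

2.70 km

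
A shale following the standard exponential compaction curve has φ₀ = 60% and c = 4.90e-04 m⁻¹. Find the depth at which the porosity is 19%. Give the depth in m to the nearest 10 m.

2350 m

Working in km (1 km = 1000 m; c in km⁻¹ = c in m⁻¹ × 1000):
Invert Athy's law: d = ln(φ₀/φ) / c
d = ln(0.6/0.19) / 0.49 = ln(3.158) / 0.49 = 1.1499 / 0.49 = 2.347 km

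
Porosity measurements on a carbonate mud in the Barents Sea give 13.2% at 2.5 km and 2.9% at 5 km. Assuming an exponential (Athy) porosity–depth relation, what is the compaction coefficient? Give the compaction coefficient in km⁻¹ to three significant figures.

0.606 km⁻¹

Athy: n(Z) = n₀ e^(−cZ) ⇒ n₁/n₂ = e^{c(Z₂−Z₁)} ⇒ c = ln(n₁/n₂)/(Z₂−Z₁)
c = ln(0.132/0.029) / (5 − 2.5) = ln(4.552) / 2.5 = 1.5155 / 2.5 = 0.6062 km⁻¹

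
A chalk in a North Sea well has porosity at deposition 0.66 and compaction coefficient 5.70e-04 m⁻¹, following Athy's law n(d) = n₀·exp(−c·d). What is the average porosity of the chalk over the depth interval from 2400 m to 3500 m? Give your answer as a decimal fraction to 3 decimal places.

Working in km (1 km = 1000 m; c in km⁻¹ = c in m⁻¹ × 1000):
⟨n⟩ = (1/(d₂−d₁)) ∫ n₀ e^(−cd) dd = n₀·(e^(−c·d₁) − e^(−c·d₂)) / (c·(d₂−d₁))
e^(−0.57×2.4) = 0.2546; e^(−0.57×3.5) = 0.1360
⟨n⟩ = 0.66 × (0.2546 − 0.1360) / (0.57 × 1.1) = 0.66 × 0.1892 = 0.1248

0.125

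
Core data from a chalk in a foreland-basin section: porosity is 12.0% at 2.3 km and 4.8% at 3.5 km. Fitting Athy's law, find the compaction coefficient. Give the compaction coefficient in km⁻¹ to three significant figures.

Athy: n(Z) = n₀ e^(−cZ) ⇒ n₁/n₂ = e^{c(Z₂−Z₁)} ⇒ c = ln(n₁/n₂)/(Z₂−Z₁)
c = ln(0.12/0.048) / (3.5 − 2.3) = ln(2.5) / 1.2 = 0.9163 / 1.2 = 0.7636 km⁻¹

0.764 km⁻¹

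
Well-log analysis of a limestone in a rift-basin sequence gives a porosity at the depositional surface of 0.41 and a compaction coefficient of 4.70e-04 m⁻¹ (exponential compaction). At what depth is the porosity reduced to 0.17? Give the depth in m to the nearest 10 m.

1870 m

Working in km (1 km = 1000 m; β in km⁻¹ = β in m⁻¹ × 1000):
Invert Athy's law: Z = ln(n₀/n) / β
Z = ln(0.41/0.17) / 0.47 = ln(2.412) / 0.47 = 0.8804 / 0.47 = 1.873 km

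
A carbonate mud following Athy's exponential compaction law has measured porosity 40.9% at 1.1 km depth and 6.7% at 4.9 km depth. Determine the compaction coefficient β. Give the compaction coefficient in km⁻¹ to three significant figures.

Athy: φ(z) = φ₀ e^(−βz) ⇒ φ₁/φ₂ = e^{β(z₂−z₁)} ⇒ β = ln(φ₁/φ₂)/(z₂−z₁)
β = ln(0.409/0.067) / (4.9 − 1.1) = ln(6.104) / 3.8 = 1.8090 / 3.8 = 0.4761 km⁻¹

0.476 km⁻¹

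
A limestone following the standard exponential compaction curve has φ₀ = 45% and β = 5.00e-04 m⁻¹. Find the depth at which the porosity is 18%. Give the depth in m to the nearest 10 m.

1830 m

Working in km (1 km = 1000 m; β in km⁻¹ = β in m⁻¹ × 1000):
Invert Athy's law: d = ln(φ₀/φ) / β
d = ln(0.45/0.18) / 0.5 = ln(2.5) / 0.5 = 0.9163 / 0.5 = 1.833 km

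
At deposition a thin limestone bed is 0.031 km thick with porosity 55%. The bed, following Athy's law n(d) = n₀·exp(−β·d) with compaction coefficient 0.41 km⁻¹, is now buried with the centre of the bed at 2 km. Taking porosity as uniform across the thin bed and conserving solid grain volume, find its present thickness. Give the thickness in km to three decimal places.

0.018 km

Porosity at 2 km: n = 0.55·exp(−0.41×2) = 0.2422
Solid-volume conservation: h(1−n) = h₀(1−n₀) ⇒ h = h₀·(1−n₀)/(1−n)
h = 0.031 × (1 − 0.55)/(1 − 0.2422) = 0.031 × 0.5939 = 0.0184 km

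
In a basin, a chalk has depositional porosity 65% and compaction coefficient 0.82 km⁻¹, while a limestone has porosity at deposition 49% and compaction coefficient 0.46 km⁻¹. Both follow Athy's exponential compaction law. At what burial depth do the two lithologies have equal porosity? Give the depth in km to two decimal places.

Set phi₀ₐ e^(−kₐd) = phi₀ᵦ e^(−kᵦd) ⇒ ln(phi₀ₐ/phi₀ᵦ) = (kₐ − kᵦ)·d
d = ln(0.65/0.49) / (0.82 − 0.46) = 0.2826 / 0.36 = 0.785 km

0.78 km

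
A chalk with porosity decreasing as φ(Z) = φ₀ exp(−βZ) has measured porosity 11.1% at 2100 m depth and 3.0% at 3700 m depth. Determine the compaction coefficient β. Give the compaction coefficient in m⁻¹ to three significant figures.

Working in km (1 km = 1000 m; β in km⁻¹ = β in m⁻¹ × 1000):
Athy: φ(Z) = φ₀ e^(−βZ) ⇒ φ₁/φ₂ = e^{β(Z₂−Z₁)} ⇒ β = ln(φ₁/φ₂)/(Z₂−Z₁)
β = ln(0.111/0.03) / (3.7 − 2.1) = ln(3.7) / 1.6 = 1.3083 / 1.6 = 0.8177 km⁻¹

0.000818 m⁻¹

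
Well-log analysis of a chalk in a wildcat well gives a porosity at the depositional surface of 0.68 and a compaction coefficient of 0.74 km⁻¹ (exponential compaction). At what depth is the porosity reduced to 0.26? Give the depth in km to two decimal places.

1.30 km

Invert Athy's law: z = ln(n₀/n) / c
z = ln(0.68/0.26) / 0.74 = ln(2.615) / 0.74 = 0.9614 / 0.74 = 1.299 km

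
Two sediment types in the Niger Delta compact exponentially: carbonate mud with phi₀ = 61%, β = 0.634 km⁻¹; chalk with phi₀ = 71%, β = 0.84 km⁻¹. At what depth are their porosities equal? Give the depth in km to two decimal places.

Set phi₀ₐ e^(−βₐz) = phi₀ᵦ e^(−βᵦz) ⇒ ln(phi₀ₐ/phi₀ᵦ) = (βₐ − βᵦ)·z
z = ln(0.61/0.71) / (0.634 − 0.84) = -0.1518 / -0.206 = 0.737 km

0.74 km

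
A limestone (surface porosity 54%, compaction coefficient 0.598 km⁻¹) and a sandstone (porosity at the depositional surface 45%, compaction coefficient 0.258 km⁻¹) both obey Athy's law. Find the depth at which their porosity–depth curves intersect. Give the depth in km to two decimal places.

0.54 km

Set n₀ₐ e^(−βₐd) = n₀ᵦ e^(−βᵦd) ⇒ ln(n₀ₐ/n₀ᵦ) = (βₐ − βᵦ)·d
d = ln(0.54/0.45) / (0.598 − 0.258) = 0.1823 / 0.34 = 0.536 km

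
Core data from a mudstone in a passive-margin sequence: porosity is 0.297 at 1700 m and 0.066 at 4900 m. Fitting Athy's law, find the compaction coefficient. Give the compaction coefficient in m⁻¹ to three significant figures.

Working in km (1 km = 1000 m; c in km⁻¹ = c in m⁻¹ × 1000):
Athy: phi(d) = phi₀ e^(−cd) ⇒ phi₁/phi₂ = e^{c(d₂−d₁)} ⇒ c = ln(phi₁/phi₂)/(d₂−d₁)
c = ln(0.297/0.066) / (4.9 − 1.7) = ln(4.5) / 3.2 = 1.5041 / 3.2 = 0.47 km⁻¹

0.000470 m⁻¹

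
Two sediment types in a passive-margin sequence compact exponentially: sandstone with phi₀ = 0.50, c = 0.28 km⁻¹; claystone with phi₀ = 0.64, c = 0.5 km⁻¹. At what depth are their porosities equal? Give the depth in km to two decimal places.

1.12 km

Set phi₀ₐ e^(−cₐZ) = phi₀ᵦ e^(−cᵦZ) ⇒ ln(phi₀ₐ/phi₀ᵦ) = (cₐ − cᵦ)·Z
Z = ln(0.5/0.64) / (0.28 − 0.5) = -0.2469 / -0.22 = 1.122 km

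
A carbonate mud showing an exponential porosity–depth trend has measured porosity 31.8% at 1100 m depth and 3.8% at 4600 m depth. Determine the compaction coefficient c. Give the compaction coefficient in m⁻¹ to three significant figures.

Working in km (1 km = 1000 m; c in km⁻¹ = c in m⁻¹ × 1000):
Athy: phi(d) = phi₀ e^(−cd) ⇒ phi₁/phi₂ = e^{c(d₂−d₁)} ⇒ c = ln(phi₁/phi₂)/(d₂−d₁)
c = ln(0.318/0.038) / (4.6 − 1.1) = ln(8.368) / 3.5 = 2.1245 / 3.5 = 0.607 km⁻¹

0.000607 m⁻¹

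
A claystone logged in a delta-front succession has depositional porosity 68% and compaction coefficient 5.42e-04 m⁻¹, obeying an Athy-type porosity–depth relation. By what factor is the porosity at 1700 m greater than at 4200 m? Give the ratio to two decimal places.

Working in km (1 km = 1000 m; k in km⁻¹ = k in m⁻¹ × 1000):
φ(z₁)/φ(z₂) = e^(−k·z₁)/e^(−k·z₂) = e^{k(z₂−z₁)}
= exp(0.542 × 2.5) = exp(1.355) = 3.8768

3.88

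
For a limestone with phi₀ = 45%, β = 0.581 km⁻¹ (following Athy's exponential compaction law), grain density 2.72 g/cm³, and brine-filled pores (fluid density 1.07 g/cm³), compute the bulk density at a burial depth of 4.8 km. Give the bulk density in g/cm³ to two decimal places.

Porosity at depth: phi = 0.45·exp(−0.581×4.8) = 0.45×0.0615 = 0.0277
Bulk density: ρ_b = (1−phi)ρ_g + phi·ρ_f = 0.9723×2.72 + 0.0277×1.07
       = 2.645 + 0.030 = 2.674 g/cm³

2.67 g/cm³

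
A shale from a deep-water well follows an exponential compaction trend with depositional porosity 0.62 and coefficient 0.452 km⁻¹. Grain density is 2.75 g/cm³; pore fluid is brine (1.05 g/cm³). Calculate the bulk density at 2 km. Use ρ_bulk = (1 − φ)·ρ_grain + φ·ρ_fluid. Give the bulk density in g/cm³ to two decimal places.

Porosity at depth: phi = 0.62·exp(−0.452×2) = 0.62×0.4049 = 0.2511
Bulk density: ρ_b = (1−phi)ρ_g + phi·ρ_f = 0.7489×2.75 + 0.2511×1.05
       = 2.060 + 0.264 = 2.323 g/cm³

2.32 g/cm³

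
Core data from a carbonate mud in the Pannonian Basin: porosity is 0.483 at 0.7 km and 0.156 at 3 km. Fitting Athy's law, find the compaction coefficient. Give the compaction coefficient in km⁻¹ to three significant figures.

0.491 km⁻¹

Athy: φ(d) = φ₀ e^(−kd) ⇒ φ₁/φ₂ = e^{k(d₂−d₁)} ⇒ k = ln(φ₁/φ₂)/(d₂−d₁)
k = ln(0.483/0.156) / (3 − 0.7) = ln(3.096) / 2.3 = 1.1302 / 2.3 = 0.4914 km⁻¹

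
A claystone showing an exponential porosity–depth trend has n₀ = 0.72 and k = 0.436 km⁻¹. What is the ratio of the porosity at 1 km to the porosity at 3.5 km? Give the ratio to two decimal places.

2.97

n(z₁)/n(z₂) = e^(−k·z₁)/e^(−k·z₂) = e^{k(z₂−z₁)}
= exp(0.436 × 2.5) = exp(1.09) = 2.9743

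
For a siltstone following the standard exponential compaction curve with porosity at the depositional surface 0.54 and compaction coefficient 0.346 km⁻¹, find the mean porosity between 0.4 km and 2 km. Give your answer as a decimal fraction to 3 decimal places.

0.361

⟨phi⟩ = (1/(z₂−z₁)) ∫ phi₀ e^(−kz) dz = phi₀·(e^(−k·z₁) − e^(−k·z₂)) / (k·(z₂−z₁))
e^(−0.346×0.4) = 0.8708; e^(−0.346×2) = 0.5006
⟨phi⟩ = 0.54 × (0.8708 − 0.5006) / (0.346 × 1.6) = 0.54 × 0.6687 = 0.3611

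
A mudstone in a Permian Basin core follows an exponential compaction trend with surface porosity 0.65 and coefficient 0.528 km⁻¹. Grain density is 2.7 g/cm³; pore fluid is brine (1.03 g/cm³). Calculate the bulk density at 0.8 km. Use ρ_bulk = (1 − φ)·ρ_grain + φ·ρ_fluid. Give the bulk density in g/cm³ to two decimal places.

Porosity at depth: φ = 0.65·exp(−0.528×0.8) = 0.65×0.6555 = 0.4261
Bulk density: ρ_b = (1−φ)ρ_g + φ·ρ_f = 0.5739×2.7 + 0.4261×1.03
       = 1.550 + 0.439 = 1.988 g/cm³

1.99 g/cm³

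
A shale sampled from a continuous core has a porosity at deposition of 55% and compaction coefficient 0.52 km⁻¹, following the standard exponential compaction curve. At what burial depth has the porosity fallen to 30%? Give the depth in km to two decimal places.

1.17 km

Invert Athy's law: z = ln(phi₀/phi) / β
z = ln(0.55/0.3) / 0.52 = ln(1.833) / 0.52 = 0.6061 / 0.52 = 1.166 km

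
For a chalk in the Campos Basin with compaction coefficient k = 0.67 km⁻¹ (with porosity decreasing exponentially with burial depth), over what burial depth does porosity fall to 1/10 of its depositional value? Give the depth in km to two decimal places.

3.44 km

φ/φ₀ = 1/10 ⇒ exp(−k·Z) = 1/10 ⇒ Z = ln(10) / k
Z = 2.3026 / 0.67 = 3.437 km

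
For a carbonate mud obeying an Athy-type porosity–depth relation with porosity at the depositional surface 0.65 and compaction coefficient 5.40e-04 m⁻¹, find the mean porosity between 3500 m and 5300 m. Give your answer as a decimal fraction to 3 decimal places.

0.063

Working in km (1 km = 1000 m; k in km⁻¹ = k in m⁻¹ × 1000):
⟨phi⟩ = (1/(Z₂−Z₁)) ∫ phi₀ e^(−kZ) dZ = phi₀·(e^(−k·Z₁) − e^(−k·Z₂)) / (k·(Z₂−Z₁))
e^(−0.54×3.5) = 0.1511; e^(−0.54×5.3) = 0.0572
⟨phi⟩ = 0.65 × (0.1511 − 0.0572) / (0.54 × 1.8) = 0.65 × 0.0966 = 0.0628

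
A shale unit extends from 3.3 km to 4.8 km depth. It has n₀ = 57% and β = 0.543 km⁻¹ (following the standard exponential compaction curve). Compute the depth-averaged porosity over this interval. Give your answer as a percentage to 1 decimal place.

6.5%

⟨n⟩ = (1/(z₂−z₁)) ∫ n₀ e^(−βz) dz = n₀·(e^(−β·z₁) − e^(−β·z₂)) / (β·(z₂−z₁))
e^(−0.543×3.3) = 0.1666; e^(−0.543×4.8) = 0.0738
⟨n⟩ = 0.57 × (0.1666 − 0.0738) / (0.543 × 1.5) = 0.57 × 0.1140 = 0.0650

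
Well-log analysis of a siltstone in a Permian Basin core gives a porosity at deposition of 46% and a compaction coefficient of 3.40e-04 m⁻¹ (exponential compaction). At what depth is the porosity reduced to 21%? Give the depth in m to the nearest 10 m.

2310 m

Working in km (1 km = 1000 m; c in km⁻¹ = c in m⁻¹ × 1000):
Invert Athy's law: z = ln(n₀/n) / c
z = ln(0.46/0.21) / 0.34 = ln(2.19) / 0.34 = 0.7841 / 0.34 = 2.306 km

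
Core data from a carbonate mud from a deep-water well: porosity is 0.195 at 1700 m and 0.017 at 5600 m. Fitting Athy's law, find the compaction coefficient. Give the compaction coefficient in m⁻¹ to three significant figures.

Working in km (1 km = 1000 m; β in km⁻¹ = β in m⁻¹ × 1000):
Athy: phi(Z) = phi₀ e^(−βZ) ⇒ phi₁/phi₂ = e^{β(Z₂−Z₁)} ⇒ β = ln(phi₁/phi₂)/(Z₂−Z₁)
β = ln(0.195/0.017) / (5.6 − 1.7) = ln(11.47) / 3.9 = 2.4398 / 3.9 = 0.6256 km⁻¹

0.000626 m⁻¹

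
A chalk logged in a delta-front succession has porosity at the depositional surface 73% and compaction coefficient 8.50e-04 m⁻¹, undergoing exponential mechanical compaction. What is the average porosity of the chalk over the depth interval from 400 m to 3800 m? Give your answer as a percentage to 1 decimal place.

Working in km (1 km = 1000 m; k in km⁻¹ = k in m⁻¹ × 1000):
⟨phi⟩ = (1/(d₂−d₁)) ∫ phi₀ e^(−kd) dd = phi₀·(e^(−k·d₁) − e^(−k·d₂)) / (k·(d₂−d₁))
e^(−0.85×0.4) = 0.7118; e^(−0.85×3.8) = 0.0396
⟨phi⟩ = 0.73 × (0.7118 − 0.0396) / (0.85 × 3.4) = 0.73 × 0.2326 = 0.1698

17.0%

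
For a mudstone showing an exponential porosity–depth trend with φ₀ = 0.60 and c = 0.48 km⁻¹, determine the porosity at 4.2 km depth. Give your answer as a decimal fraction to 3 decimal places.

0.080

φ = φ₀·exp(−c·d) = 0.6 × exp(−0.48 × 4.2) = 0.6 × exp(−2.016)
  = 0.6 × 0.1332 = 0.0799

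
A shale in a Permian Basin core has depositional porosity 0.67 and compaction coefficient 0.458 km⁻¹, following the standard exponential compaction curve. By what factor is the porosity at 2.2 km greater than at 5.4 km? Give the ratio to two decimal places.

phi(z₁)/phi(z₂) = e^(−β·z₁)/e^(−β·z₂) = e^{β(z₂−z₁)}
= exp(0.458 × 3.2) = exp(1.466) = 4.3301

4.33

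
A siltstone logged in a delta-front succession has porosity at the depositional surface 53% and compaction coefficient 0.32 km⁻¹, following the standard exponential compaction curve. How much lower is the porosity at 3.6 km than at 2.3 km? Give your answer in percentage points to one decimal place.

8.6 percentage points

n(2.3) = 0.53·e^(−0.32×2.3) = 0.2539
n(3.6) = 0.53·e^(−0.32×3.6) = 0.1675
Δn = 0.2539 − 0.1675 = 0.0864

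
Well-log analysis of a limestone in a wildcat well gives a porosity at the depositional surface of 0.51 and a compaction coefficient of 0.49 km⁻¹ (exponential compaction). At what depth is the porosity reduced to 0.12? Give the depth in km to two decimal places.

2.95 km

Invert Athy's law: Z = ln(n₀/n) / k
Z = ln(0.51/0.12) / 0.49 = ln(4.25) / 0.49 = 1.4469 / 0.49 = 2.953 km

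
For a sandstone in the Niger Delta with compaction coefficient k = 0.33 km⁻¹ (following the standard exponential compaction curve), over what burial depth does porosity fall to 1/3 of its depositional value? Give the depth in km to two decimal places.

phi/phi₀ = 1/3 ⇒ exp(−k·Z) = 1/3 ⇒ Z = ln(3) / k
Z = 1.0986 / 0.33 = 3.329 km

3.33 km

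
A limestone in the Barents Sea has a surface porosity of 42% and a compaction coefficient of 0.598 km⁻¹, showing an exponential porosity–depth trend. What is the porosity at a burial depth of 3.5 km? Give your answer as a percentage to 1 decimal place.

5.2%

phi = phi₀·exp(−β·Z) = 0.42 × exp(−0.598 × 3.5) = 0.42 × exp(−2.093)
  = 0.42 × 0.1233 = 0.0518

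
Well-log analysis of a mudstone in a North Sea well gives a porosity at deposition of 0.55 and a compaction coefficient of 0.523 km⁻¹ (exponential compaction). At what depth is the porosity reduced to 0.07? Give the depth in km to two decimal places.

Invert Athy's law: z = ln(phi₀/phi) / k
z = ln(0.55/0.07) / 0.523 = ln(7.857) / 0.523 = 2.0614 / 0.523 = 3.942 km

3.94 km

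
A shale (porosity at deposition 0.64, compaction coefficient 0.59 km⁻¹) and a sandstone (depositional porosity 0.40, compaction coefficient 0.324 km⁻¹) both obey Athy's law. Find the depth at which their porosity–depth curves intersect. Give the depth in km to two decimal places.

1.77 km

Set phi₀ₐ e^(−βₐZ) = phi₀ᵦ e^(−βᵦZ) ⇒ ln(phi₀ₐ/phi₀ᵦ) = (βₐ − βᵦ)·Z
Z = ln(0.64/0.4) / (0.59 − 0.324) = 0.4700 / 0.266 = 1.767 km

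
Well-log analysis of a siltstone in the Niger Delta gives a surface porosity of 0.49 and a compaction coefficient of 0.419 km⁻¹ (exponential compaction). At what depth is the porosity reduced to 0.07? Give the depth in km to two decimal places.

4.64 km

Invert Athy's law: d = ln(phi₀/phi) / c
d = ln(0.49/0.07) / 0.419 = ln(7) / 0.419 = 1.9459 / 0.419 = 4.644 km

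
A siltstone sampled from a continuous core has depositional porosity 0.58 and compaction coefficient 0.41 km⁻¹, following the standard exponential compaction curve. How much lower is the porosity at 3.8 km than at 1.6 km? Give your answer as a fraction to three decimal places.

phi(1.6) = 0.58·e^(−0.41×1.6) = 0.3010
phi(3.8) = 0.58·e^(−0.41×3.8) = 0.1221
Δphi = 0.3010 − 0.1221 = 0.1789

0.179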